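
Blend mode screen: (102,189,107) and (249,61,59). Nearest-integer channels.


Screen: C = 255 - (255-A)×(255-B)/255, rounded to nearest integer
R: 255 - (255-102)×(255-249)/255 = 255 - 918/255 ≈ 255 - 3.600 = 251.400 → 251
G: 255 - (255-189)×(255-61)/255 = 255 - 12804/255 ≈ 255 - 50.212 = 204.788 → 205
B: 255 - (255-107)×(255-59)/255 = 255 - 29008/255 ≈ 255 - 113.757 = 141.243 → 141
= RGB(251, 205, 141)


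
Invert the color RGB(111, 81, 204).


Invert: (255-R, 255-G, 255-B)
R: 255-111 = 144
G: 255-81 = 174
B: 255-204 = 51
= RGB(144, 174, 51)


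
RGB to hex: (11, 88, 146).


R = 11 → 0B (hex)
G = 88 → 58 (hex)
B = 146 → 92 (hex)
Hex = #0B5892


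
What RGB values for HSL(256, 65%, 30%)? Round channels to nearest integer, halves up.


H=256°, S=0.65, L=0.30
C = (1-|2L-1|)×S = (1-|-0.40|)×0.65 = 0.39
H' = H/60 = 256/60 ≈ 4.2667; X = C×(1-|H' mod 2 - 1|) = 0.104
m = L - C/2 = 0.30 - 0.195 = 0.105
Sector ⌊H'⌋ = 4 → (R',G',B') = (0.104, 0.0, 0.39)
RGB = ((R'+m)×255, (G'+m)×255, (B'+m)×255) = (53.295, 26.775, 126.225)
Round half up → RGB(53, 27, 126)


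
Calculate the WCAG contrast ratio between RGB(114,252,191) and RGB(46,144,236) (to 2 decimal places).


Linearize each sRGB channel c=v/255: c/12.92 if c ≤ 0.04045 else ((c+0.055)/1.055)^2.4
L = 0.2126×R_lin + 0.7152×G_lin + 0.0722×B_lin
Color 1 (114,252,191):
  R=114: 114/255≈0.4471 > 0.04045 → ((0.4471+0.055)/1.055)^2.4 ≈ 0.16827
  G=252: 252/255≈0.9882 > 0.04045 → ((0.9882+0.055)/1.055)^2.4 ≈ 0.97345
  B=191: 191/255≈0.7490 > 0.04045 → ((0.7490+0.055)/1.055)^2.4 ≈ 0.52100
  L1 = 0.2126×0.16827 + 0.7152×0.97345 + 0.0722×0.52100 ≈ 0.76960
Color 2 (46,144,236):
  R=46: 46/255≈0.1804 > 0.04045 → ((0.1804+0.055)/1.055)^2.4 ≈ 0.02732
  G=144: 144/255≈0.5647 > 0.04045 → ((0.5647+0.055)/1.055)^2.4 ≈ 0.27889
  B=236: 236/255≈0.9255 > 0.04045 → ((0.9255+0.055)/1.055)^2.4 ≈ 0.83880
  L2 = 0.2126×0.02732 + 0.7152×0.27889 + 0.0722×0.83880 ≈ 0.26583
Lighter = 0.76960, Darker = 0.26583
Ratio = (L_lighter + 0.05) / (L_darker + 0.05)
Ratio = (0.76960 + 0.05) / (0.26583 + 0.05) = 0.81960 / 0.31583 ≈ 2.5950
Ratio ≈ 2.60:1


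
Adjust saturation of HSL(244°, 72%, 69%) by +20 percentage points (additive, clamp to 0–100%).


Original S = 72%
Adjustment = +20 percentage points
New S = 72 + (20) = 92
Clamp to [0, 100] → 92
= HSL(244°, 92%, 69%)


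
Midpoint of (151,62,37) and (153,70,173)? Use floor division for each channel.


Midpoint: each channel = ⌊(C₁+C₂)/2⌋
R: ⌊(151+153)/2⌋ = 152
G: ⌊(62+70)/2⌋ = 66
B: ⌊(37+173)/2⌋ = 105
= RGB(152, 66, 105)


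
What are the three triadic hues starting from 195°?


Triadic: equally spaced at 120° intervals
H1 = 195°
H2 = (195 + 120) mod 360 = 315°
H3 = (195 + 240) mod 360 = 75°
Triadic = 195°, 315°, 75°


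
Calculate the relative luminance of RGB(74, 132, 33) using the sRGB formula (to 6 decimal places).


Linearize each channel (sRGB transfer function): c = v/255; c_lin = c/12.92 if c ≤ 0.04045, else ((c+0.055)/1.055)^2.4
  R: 74/255 ≈ 0.290196 > 0.04045 → ((0.290196+0.055)/1.055)^2.4 ≈ 0.068478
  G: 132/255 ≈ 0.517647 > 0.04045 → ((0.517647+0.055)/1.055)^2.4 ≈ 0.230740
  B: 33/255 ≈ 0.129412 > 0.04045 → ((0.129412+0.055)/1.055)^2.4 ≈ 0.015209
R_lin = 0.068478, G_lin = 0.230740, B_lin = 0.015209
L = 0.2126×R + 0.7152×G + 0.0722×B
L = 0.2126×0.068478 + 0.7152×0.230740 + 0.0722×0.015209
L ≈ 0.180682


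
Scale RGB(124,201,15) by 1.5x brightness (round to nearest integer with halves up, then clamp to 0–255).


Multiply each channel by 1.5, round half up, clamp to [0, 255]
R: 124×1.5 = 186
G: 201×1.5 = 301.5 → round → 302 → clamp → 255
B: 15×1.5 = 22.5 → round → 23
= RGB(186, 255, 23)


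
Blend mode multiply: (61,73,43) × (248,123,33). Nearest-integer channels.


Multiply: C = A×B/255, rounded to nearest integer
R: 61×248/255 = 15128/255 ≈ 59.325 → 59
G: 73×123/255 = 8979/255 ≈ 35.212 → 35
B: 43×33/255 = 1419/255 ≈ 5.565 → 6
= RGB(59, 35, 6)


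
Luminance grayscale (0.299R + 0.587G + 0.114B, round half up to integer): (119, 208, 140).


Gray = 0.299×R + 0.587×G + 0.114×B
Gray = 0.299×119 + 0.587×208 + 0.114×140
Gray = 35.581 + 122.096 + 15.960
Gray = 173.637 → round half up → 174
Gray = 174


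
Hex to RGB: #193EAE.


19 → 25 (R)
3E → 62 (G)
AE → 174 (B)
= RGB(25, 62, 174)


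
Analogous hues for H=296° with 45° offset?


Base hue: 296°
Left analog: (296 - 45) mod 360 = 251°
Right analog: (296 + 45) mod 360 = 341°
Analogous hues = 251° and 341°


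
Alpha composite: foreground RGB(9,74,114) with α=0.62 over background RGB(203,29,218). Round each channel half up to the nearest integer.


C = α×F + (1-α)×B, with 1-α = 0.38
R: 0.62×9 + 0.38×203 = 5.58 + 77.14 = 82.72 → 83
G: 0.62×74 + 0.38×29 = 45.88 + 11.02 = 56.90 → 57
B: 0.62×114 + 0.38×218 = 70.68 + 82.84 = 153.52 → 154
= RGB(83, 57, 154)


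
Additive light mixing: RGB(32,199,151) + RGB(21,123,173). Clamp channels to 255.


Additive: each channel = min(255, C₁+C₂)
R: 32+21 = 53 → 53
G: 199+123 = 322 → 255
B: 151+173 = 324 → 255
= RGB(53, 255, 255)


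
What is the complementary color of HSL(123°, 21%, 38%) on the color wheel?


Complement = opposite side of color wheel = hue + 180°
H' = (123 + 180) mod 360 = 303°
S and L unchanged.
= HSL(303°, 21%, 38%)


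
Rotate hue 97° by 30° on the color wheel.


New hue = (H + rotation) mod 360
New hue = (97 + 30) mod 360
= 127 mod 360
= 127°


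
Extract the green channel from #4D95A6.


Color: #4D95A6
R = 4D = 77
G = 95 = 149
B = A6 = 166
Green = 149


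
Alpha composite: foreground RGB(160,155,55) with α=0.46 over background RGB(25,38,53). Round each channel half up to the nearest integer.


C = α×F + (1-α)×B, with 1-α = 0.54
R: 0.46×160 + 0.54×25 = 73.60 + 13.50 = 87.10 → 87
G: 0.46×155 + 0.54×38 = 71.30 + 20.52 = 91.82 → 92
B: 0.46×55 + 0.54×53 = 25.30 + 28.62 = 53.92 → 54
= RGB(87, 92, 54)


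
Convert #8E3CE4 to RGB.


8E → 142 (R)
3C → 60 (G)
E4 → 228 (B)
= RGB(142, 60, 228)


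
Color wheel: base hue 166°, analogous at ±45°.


Base hue: 166°
Left analog: (166 - 45) mod 360 = 121°
Right analog: (166 + 45) mod 360 = 211°
Analogous hues = 121° and 211°


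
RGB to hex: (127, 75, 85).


R = 127 → 7F (hex)
G = 75 → 4B (hex)
B = 85 → 55 (hex)
Hex = #7F4B55


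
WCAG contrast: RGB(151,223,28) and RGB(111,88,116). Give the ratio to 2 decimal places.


Linearize each sRGB channel c=v/255: c/12.92 if c ≤ 0.04045 else ((c+0.055)/1.055)^2.4
L = 0.2126×R_lin + 0.7152×G_lin + 0.0722×B_lin
Color 1 (151,223,28):
  R=151: 151/255≈0.5922 > 0.04045 → ((0.5922+0.055)/1.055)^2.4 ≈ 0.30947
  G=223: 223/255≈0.8745 > 0.04045 → ((0.8745+0.055)/1.055)^2.4 ≈ 0.73791
  B=28: 28/255≈0.1098 > 0.04045 → ((0.1098+0.055)/1.055)^2.4 ≈ 0.01161
  L1 = 0.2126×0.30947 + 0.7152×0.73791 + 0.0722×0.01161 ≈ 0.59439
Color 2 (111,88,116):
  R=111: 111/255≈0.4353 > 0.04045 → ((0.4353+0.055)/1.055)^2.4 ≈ 0.15896
  G=88: 88/255≈0.3451 > 0.04045 → ((0.3451+0.055)/1.055)^2.4 ≈ 0.09759
  B=116: 116/255≈0.4549 > 0.04045 → ((0.4549+0.055)/1.055)^2.4 ≈ 0.17465
  L2 = 0.2126×0.15896 + 0.7152×0.09759 + 0.0722×0.17465 ≈ 0.11620
Lighter = 0.59439, Darker = 0.11620
Ratio = (L_lighter + 0.05) / (L_darker + 0.05)
Ratio = (0.59439 + 0.05) / (0.11620 + 0.05) = 0.64439 / 0.16620 ≈ 3.8772
Ratio ≈ 3.88:1


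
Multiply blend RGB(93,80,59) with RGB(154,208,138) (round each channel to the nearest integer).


Multiply: C = A×B/255, rounded to nearest integer
R: 93×154/255 = 14322/255 ≈ 56.165 → 56
G: 80×208/255 = 16640/255 ≈ 65.255 → 65
B: 59×138/255 = 8142/255 ≈ 31.929 → 32
= RGB(56, 65, 32)


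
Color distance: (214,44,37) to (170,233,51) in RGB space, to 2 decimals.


d = √[(R₁-R₂)² + (G₁-G₂)² + (B₁-B₂)²]
d = √[(214-170)² + (44-233)² + (37-51)²]
d = √[1936 + 35721 + 196]
d = √37853
d ≈ 194.56


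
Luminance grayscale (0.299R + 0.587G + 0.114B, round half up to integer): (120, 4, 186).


Gray = 0.299×R + 0.587×G + 0.114×B
Gray = 0.299×120 + 0.587×4 + 0.114×186
Gray = 35.880 + 2.348 + 21.204
Gray = 59.432 → round half up → 59
Gray = 59


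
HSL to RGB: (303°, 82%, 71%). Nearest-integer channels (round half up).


H=303°, S=0.82, L=0.71
C = (1-|2L-1|)×S = (1-|0.42|)×0.82 = 0.4756
H' = H/60 = 303/60 ≈ 5.0500; X = C×(1-|H' mod 2 - 1|) = 0.45182
m = L - C/2 = 0.71 - 0.2378 = 0.4722
Sector ⌊H'⌋ = 5 → (R',G',B') = (0.4756, 0.0, 0.45182)
RGB = ((R'+m)×255, (G'+m)×255, (B'+m)×255) = (241.689, 120.411, 235.6251)
Round half up → RGB(242, 120, 236)


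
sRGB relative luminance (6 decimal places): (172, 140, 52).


Linearize each channel (sRGB transfer function): c = v/255; c_lin = c/12.92 if c ≤ 0.04045, else ((c+0.055)/1.055)^2.4
  R: 172/255 ≈ 0.674510 > 0.04045 → ((0.674510+0.055)/1.055)^2.4 ≈ 0.412543
  G: 140/255 ≈ 0.549020 > 0.04045 → ((0.549020+0.055)/1.055)^2.4 ≈ 0.262251
  B: 52/255 ≈ 0.203922 > 0.04045 → ((0.203922+0.055)/1.055)^2.4 ≈ 0.034340
R_lin = 0.412543, G_lin = 0.262251, B_lin = 0.034340
L = 0.2126×R + 0.7152×G + 0.0722×B
L = 0.2126×0.412543 + 0.7152×0.262251 + 0.0722×0.034340
L ≈ 0.277748


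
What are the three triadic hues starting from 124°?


Triadic: equally spaced at 120° intervals
H1 = 124°
H2 = (124 + 120) mod 360 = 244°
H3 = (124 + 240) mod 360 = 4°
Triadic = 124°, 244°, 4°


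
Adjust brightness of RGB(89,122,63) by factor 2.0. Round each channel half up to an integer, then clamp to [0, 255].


Multiply each channel by 2.0, round half up, clamp to [0, 255]
R: 89×2.0 = 178
G: 122×2.0 = 244
B: 63×2.0 = 126
= RGB(178, 244, 126)


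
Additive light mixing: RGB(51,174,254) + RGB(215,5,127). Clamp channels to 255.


Additive: each channel = min(255, C₁+C₂)
R: 51+215 = 266 → 255
G: 174+5 = 179 → 179
B: 254+127 = 381 → 255
= RGB(255, 179, 255)


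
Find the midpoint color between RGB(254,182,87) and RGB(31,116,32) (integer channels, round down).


Midpoint: each channel = ⌊(C₁+C₂)/2⌋
R: ⌊(254+31)/2⌋ = 142
G: ⌊(182+116)/2⌋ = 149
B: ⌊(87+32)/2⌋ = 59
= RGB(142, 149, 59)


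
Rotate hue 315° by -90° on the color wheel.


New hue = (H + rotation) mod 360
New hue = (315 -90) mod 360
= 225 mod 360
= 225°


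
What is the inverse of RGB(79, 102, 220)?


Invert: (255-R, 255-G, 255-B)
R: 255-79 = 176
G: 255-102 = 153
B: 255-220 = 35
= RGB(176, 153, 35)


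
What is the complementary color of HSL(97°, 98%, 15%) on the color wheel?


Complement = opposite side of color wheel = hue + 180°
H' = (97 + 180) mod 360 = 277°
S and L unchanged.
= HSL(277°, 98%, 15%)


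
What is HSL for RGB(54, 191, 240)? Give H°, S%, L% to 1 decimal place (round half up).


Normalize: R'=54/255≈0.2118, G'=191/255≈0.7490, B'=240/255≈0.9412
Max=240/255, Min=54/255, Δ=Max-Min=186/255
L = (Max+Min)/2 = (240+54)/510 = 294/510 = 0.57647… → L = 57.6%
L > 0.5 → S = Δ/(2-Max-Min) = 186/(510-240-54) = 186/216 = 0.86111… → S = 86.1%
(the 1/255 factors cancel in S and H, so raw channel differences can be used)
Max is B' → H = 60 × ((R-G)/Δ + 4) = 60 × ((54-191)/186 + 4)
  -137/186 + 4 = -0.7365… + 4 = 3.2634…
  H = 60 × 3.2634… = 195.806…° → H = 195.8°
= HSL(195.8°, 86.1%, 57.6%)


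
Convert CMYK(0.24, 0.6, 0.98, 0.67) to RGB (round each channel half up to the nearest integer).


R = 255 × (1-C) × (1-K) = 255 × 0.76 × 0.33 = 63.954 → 64
G = 255 × (1-M) × (1-K) = 255 × 0.40 × 0.33 = 33.66 → 34
B = 255 × (1-Y) × (1-K) = 255 × 0.02 × 0.33 = 1.683 → 2
= RGB(64, 34, 2)


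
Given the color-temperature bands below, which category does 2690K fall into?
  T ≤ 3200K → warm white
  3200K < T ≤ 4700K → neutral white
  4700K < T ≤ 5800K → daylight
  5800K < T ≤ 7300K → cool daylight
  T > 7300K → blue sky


Temperature: 2690K
2690K ≤ 3200K → warm white
Classification: warm white


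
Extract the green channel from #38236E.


Color: #38236E
R = 38 = 56
G = 23 = 35
B = 6E = 110
Green = 35


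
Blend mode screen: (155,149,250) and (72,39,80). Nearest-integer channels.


Screen: C = 255 - (255-A)×(255-B)/255, rounded to nearest integer
R: 255 - (255-155)×(255-72)/255 = 255 - 18300/255 ≈ 255 - 71.765 = 183.235 → 183
G: 255 - (255-149)×(255-39)/255 = 255 - 22896/255 ≈ 255 - 89.788 = 165.212 → 165
B: 255 - (255-250)×(255-80)/255 = 255 - 875/255 ≈ 255 - 3.431 = 251.569 → 252
= RGB(183, 165, 252)


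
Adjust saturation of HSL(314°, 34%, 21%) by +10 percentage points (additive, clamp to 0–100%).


Original S = 34%
Adjustment = +10 percentage points
New S = 34 + (10) = 44
Clamp to [0, 100] → 44
= HSL(314°, 44%, 21%)


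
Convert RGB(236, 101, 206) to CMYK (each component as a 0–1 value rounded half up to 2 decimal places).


R'=236/255≈0.9255, G'=101/255≈0.3961, B'=206/255≈0.8078
K = 1 - max(R',G',B') = 1 - 236/255 = 19/255 = 0.07450… → 0.07
(1-R'-K)/(1-K) simplifies to (max-R)/max with max = 236:
C = (236-236)/236 = 0/236 = 0 → 0.00
M = (236-101)/236 = 135/236 = 0.57203… → 0.57
Y = (236-206)/236 = 30/236 = 0.12711… → 0.13
= CMYK(0.00, 0.57, 0.13, 0.07)


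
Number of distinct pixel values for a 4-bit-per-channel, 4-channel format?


Total bits = 4 bits/channel × 4 channels = 16 bits
Distinct pixel values = 2^16
= 65,536 pixel values


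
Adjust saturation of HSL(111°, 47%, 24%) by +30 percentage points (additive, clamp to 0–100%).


Original S = 47%
Adjustment = +30 percentage points
New S = 47 + (30) = 77
Clamp to [0, 100] → 77
= HSL(111°, 77%, 24%)


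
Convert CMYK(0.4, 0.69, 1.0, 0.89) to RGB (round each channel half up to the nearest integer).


R = 255 × (1-C) × (1-K) = 255 × 0.60 × 0.11 = 16.83 → 17
G = 255 × (1-M) × (1-K) = 255 × 0.31 × 0.11 = 8.6955 → 9
B = 255 × (1-Y) × (1-K) = 255 × 0.00 × 0.11 = 0
= RGB(17, 9, 0)


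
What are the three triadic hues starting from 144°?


Triadic: equally spaced at 120° intervals
H1 = 144°
H2 = (144 + 120) mod 360 = 264°
H3 = (144 + 240) mod 360 = 24°
Triadic = 144°, 264°, 24°


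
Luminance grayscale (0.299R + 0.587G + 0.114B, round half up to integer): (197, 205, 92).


Gray = 0.299×R + 0.587×G + 0.114×B
Gray = 0.299×197 + 0.587×205 + 0.114×92
Gray = 58.903 + 120.335 + 10.488
Gray = 189.726 → round half up → 190
Gray = 190


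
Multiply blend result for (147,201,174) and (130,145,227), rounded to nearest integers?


Multiply: C = A×B/255, rounded to nearest integer
R: 147×130/255 = 19110/255 ≈ 74.941 → 75
G: 201×145/255 = 29145/255 ≈ 114.294 → 114
B: 174×227/255 = 39498/255 ≈ 154.894 → 155
= RGB(75, 114, 155)


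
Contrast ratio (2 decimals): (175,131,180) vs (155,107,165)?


Linearize each sRGB channel c=v/255: c/12.92 if c ≤ 0.04045 else ((c+0.055)/1.055)^2.4
L = 0.2126×R_lin + 0.7152×G_lin + 0.0722×B_lin
Color 1 (175,131,180):
  R=175: 175/255≈0.6863 > 0.04045 → ((0.6863+0.055)/1.055)^2.4 ≈ 0.42869
  G=131: 131/255≈0.5137 > 0.04045 → ((0.5137+0.055)/1.055)^2.4 ≈ 0.22697
  B=180: 180/255≈0.7059 > 0.04045 → ((0.7059+0.055)/1.055)^2.4 ≈ 0.45641
  L1 = 0.2126×0.42869 + 0.7152×0.22697 + 0.0722×0.45641 ≈ 0.28642
Color 2 (155,107,165):
  R=155: 155/255≈0.6078 > 0.04045 → ((0.6078+0.055)/1.055)^2.4 ≈ 0.32778
  G=107: 107/255≈0.4196 > 0.04045 → ((0.4196+0.055)/1.055)^2.4 ≈ 0.14703
  B=165: 165/255≈0.6471 > 0.04045 → ((0.6471+0.055)/1.055)^2.4 ≈ 0.37626
  L2 = 0.2126×0.32778 + 0.7152×0.14703 + 0.0722×0.37626 ≈ 0.20201
Lighter = 0.28642, Darker = 0.20201
Ratio = (L_lighter + 0.05) / (L_darker + 0.05)
Ratio = (0.28642 + 0.05) / (0.20201 + 0.05) = 0.33642 / 0.25201 ≈ 1.3350
Ratio ≈ 1.33:1


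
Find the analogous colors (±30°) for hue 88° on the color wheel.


Base hue: 88°
Left analog: (88 - 30) mod 360 = 58°
Right analog: (88 + 30) mod 360 = 118°
Analogous hues = 58° and 118°


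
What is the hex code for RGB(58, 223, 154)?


R = 58 → 3A (hex)
G = 223 → DF (hex)
B = 154 → 9A (hex)
Hex = #3ADF9A


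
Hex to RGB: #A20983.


A2 → 162 (R)
09 → 9 (G)
83 → 131 (B)
= RGB(162, 9, 131)


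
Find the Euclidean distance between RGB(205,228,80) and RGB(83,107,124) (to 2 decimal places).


d = √[(R₁-R₂)² + (G₁-G₂)² + (B₁-B₂)²]
d = √[(205-83)² + (228-107)² + (80-124)²]
d = √[14884 + 14641 + 1936]
d = √31461
d ≈ 177.37


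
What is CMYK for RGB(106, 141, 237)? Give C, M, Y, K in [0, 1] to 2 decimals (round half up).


R'=106/255≈0.4157, G'=141/255≈0.5529, B'=237/255≈0.9294
K = 1 - max(R',G',B') = 1 - 237/255 = 18/255 = 0.07058… → 0.07
(1-R'-K)/(1-K) simplifies to (max-R)/max with max = 237:
C = (237-106)/237 = 131/237 = 0.55274… → 0.55
M = (237-141)/237 = 96/237 = 0.40506… → 0.41
Y = (237-237)/237 = 0/237 = 0 → 0.00
= CMYK(0.55, 0.41, 0.00, 0.07)


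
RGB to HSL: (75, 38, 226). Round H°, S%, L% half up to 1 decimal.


Normalize: R'=75/255≈0.2941, G'=38/255≈0.1490, B'=226/255≈0.8863
Max=226/255, Min=38/255, Δ=Max-Min=188/255
L = (Max+Min)/2 = (226+38)/510 = 264/510 = 0.51764… → L = 51.8%
L > 0.5 → S = Δ/(2-Max-Min) = 188/(510-226-38) = 188/246 = 0.76422… → S = 76.4%
(the 1/255 factors cancel in S and H, so raw channel differences can be used)
Max is B' → H = 60 × ((R-G)/Δ + 4) = 60 × ((75-38)/188 + 4)
  37/188 + 4 = 0.1968… + 4 = 4.1968…
  H = 60 × 4.1968… = 251.808…° → H = 251.8°
= HSL(251.8°, 76.4%, 51.8%)


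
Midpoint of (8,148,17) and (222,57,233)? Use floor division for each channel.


Midpoint: each channel = ⌊(C₁+C₂)/2⌋
R: ⌊(8+222)/2⌋ = 115
G: ⌊(148+57)/2⌋ = 102
B: ⌊(17+233)/2⌋ = 125
= RGB(115, 102, 125)


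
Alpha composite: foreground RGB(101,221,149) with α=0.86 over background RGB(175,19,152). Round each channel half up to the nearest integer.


C = α×F + (1-α)×B, with 1-α = 0.14
R: 0.86×101 + 0.14×175 = 86.86 + 24.50 = 111.36 → 111
G: 0.86×221 + 0.14×19 = 190.06 + 2.66 = 192.72 → 193
B: 0.86×149 + 0.14×152 = 128.14 + 21.28 = 149.42 → 149
= RGB(111, 193, 149)


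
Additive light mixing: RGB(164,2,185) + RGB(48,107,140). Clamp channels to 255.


Additive: each channel = min(255, C₁+C₂)
R: 164+48 = 212 → 212
G: 2+107 = 109 → 109
B: 185+140 = 325 → 255
= RGB(212, 109, 255)


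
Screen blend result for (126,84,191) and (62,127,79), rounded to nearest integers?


Screen: C = 255 - (255-A)×(255-B)/255, rounded to nearest integer
R: 255 - (255-126)×(255-62)/255 = 255 - 24897/255 ≈ 255 - 97.635 = 157.365 → 157
G: 255 - (255-84)×(255-127)/255 = 255 - 21888/255 ≈ 255 - 85.835 = 169.165 → 169
B: 255 - (255-191)×(255-79)/255 = 255 - 11264/255 ≈ 255 - 44.173 = 210.827 → 211
= RGB(157, 169, 211)


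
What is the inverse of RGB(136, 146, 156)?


Invert: (255-R, 255-G, 255-B)
R: 255-136 = 119
G: 255-146 = 109
B: 255-156 = 99
= RGB(119, 109, 99)


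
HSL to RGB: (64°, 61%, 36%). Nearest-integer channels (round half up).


H=64°, S=0.61, L=0.36
C = (1-|2L-1|)×S = (1-|-0.28|)×0.61 = 0.4392
H' = H/60 = 64/60 ≈ 1.0667; X = C×(1-|H' mod 2 - 1|) = 0.40992
m = L - C/2 = 0.36 - 0.2196 = 0.1404
Sector ⌊H'⌋ = 1 → (R',G',B') = (0.40992, 0.4392, 0.0)
RGB = ((R'+m)×255, (G'+m)×255, (B'+m)×255) = (140.3316, 147.798, 35.802)
Round half up → RGB(140, 148, 36)


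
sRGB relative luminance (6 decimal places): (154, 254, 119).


Linearize each channel (sRGB transfer function): c = v/255; c_lin = c/12.92 if c ≤ 0.04045, else ((c+0.055)/1.055)^2.4
  R: 154/255 ≈ 0.603922 > 0.04045 → ((0.603922+0.055)/1.055)^2.4 ≈ 0.323143
  G: 254/255 ≈ 0.996078 > 0.04045 → ((0.996078+0.055)/1.055)^2.4 ≈ 0.991102
  B: 119/255 ≈ 0.466667 > 0.04045 → ((0.466667+0.055)/1.055)^2.4 ≈ 0.184475
R_lin = 0.323143, G_lin = 0.991102, B_lin = 0.184475
L = 0.2126×R + 0.7152×G + 0.0722×B
L = 0.2126×0.323143 + 0.7152×0.991102 + 0.0722×0.184475
L ≈ 0.790856


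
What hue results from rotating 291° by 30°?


New hue = (H + rotation) mod 360
New hue = (291 + 30) mod 360
= 321 mod 360
= 321°


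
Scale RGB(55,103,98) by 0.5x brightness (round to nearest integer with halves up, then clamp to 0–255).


Multiply each channel by 0.5, round half up, clamp to [0, 255]
R: 55×0.5 = 27.5 → round → 28
G: 103×0.5 = 51.5 → round → 52
B: 98×0.5 = 49
= RGB(28, 52, 49)


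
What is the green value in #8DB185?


Color: #8DB185
R = 8D = 141
G = B1 = 177
B = 85 = 133
Green = 177


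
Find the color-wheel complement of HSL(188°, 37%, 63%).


Complement = opposite side of color wheel = hue + 180°
H' = (188 + 180) mod 360 = 8°
S and L unchanged.
= HSL(8°, 37%, 63%)


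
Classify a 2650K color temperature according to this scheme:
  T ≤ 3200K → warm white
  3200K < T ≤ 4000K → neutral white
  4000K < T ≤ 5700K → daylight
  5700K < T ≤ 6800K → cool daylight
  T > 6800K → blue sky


Temperature: 2650K
2650K ≤ 3200K → warm white
Classification: warm white


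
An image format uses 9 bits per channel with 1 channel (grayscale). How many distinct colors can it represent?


Total bits = 9 bits/channel × 1 channels = 9 bits
Distinct colors = 2^9
= 512 colors


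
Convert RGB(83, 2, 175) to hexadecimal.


R = 83 → 53 (hex)
G = 2 → 02 (hex)
B = 175 → AF (hex)
Hex = #5302AF


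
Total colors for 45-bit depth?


Colors = 2^bits = 2^45
= 35,184,372,088,832 colors


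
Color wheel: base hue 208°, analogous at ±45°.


Base hue: 208°
Left analog: (208 - 45) mod 360 = 163°
Right analog: (208 + 45) mod 360 = 253°
Analogous hues = 163° and 253°


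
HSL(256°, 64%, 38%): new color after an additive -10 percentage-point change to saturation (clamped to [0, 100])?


Original S = 64%
Adjustment = -10 percentage points
New S = 64 + (-10) = 54
Clamp to [0, 100] → 54
= HSL(256°, 54%, 38%)


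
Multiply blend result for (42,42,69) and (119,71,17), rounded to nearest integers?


Multiply: C = A×B/255, rounded to nearest integer
R: 42×119/255 = 4998/255 ≈ 19.600 → 20
G: 42×71/255 = 2982/255 ≈ 11.694 → 12
B: 69×17/255 = 1173/255 ≈ 4.600 → 5
= RGB(20, 12, 5)


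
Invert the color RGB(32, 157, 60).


Invert: (255-R, 255-G, 255-B)
R: 255-32 = 223
G: 255-157 = 98
B: 255-60 = 195
= RGB(223, 98, 195)


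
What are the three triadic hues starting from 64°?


Triadic: equally spaced at 120° intervals
H1 = 64°
H2 = (64 + 120) mod 360 = 184°
H3 = (64 + 240) mod 360 = 304°
Triadic = 64°, 184°, 304°


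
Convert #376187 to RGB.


37 → 55 (R)
61 → 97 (G)
87 → 135 (B)
= RGB(55, 97, 135)


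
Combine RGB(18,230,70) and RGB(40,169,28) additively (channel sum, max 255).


Additive: each channel = min(255, C₁+C₂)
R: 18+40 = 58 → 58
G: 230+169 = 399 → 255
B: 70+28 = 98 → 98
= RGB(58, 255, 98)


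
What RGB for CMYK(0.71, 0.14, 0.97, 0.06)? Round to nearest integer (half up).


R = 255 × (1-C) × (1-K) = 255 × 0.29 × 0.94 = 69.513 → 70
G = 255 × (1-M) × (1-K) = 255 × 0.86 × 0.94 = 206.142 → 206
B = 255 × (1-Y) × (1-K) = 255 × 0.03 × 0.94 = 7.191 → 7
= RGB(70, 206, 7)


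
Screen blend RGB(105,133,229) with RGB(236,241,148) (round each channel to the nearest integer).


Screen: C = 255 - (255-A)×(255-B)/255, rounded to nearest integer
R: 255 - (255-105)×(255-236)/255 = 255 - 2850/255 ≈ 255 - 11.176 = 243.824 → 244
G: 255 - (255-133)×(255-241)/255 = 255 - 1708/255 ≈ 255 - 6.698 = 248.302 → 248
B: 255 - (255-229)×(255-148)/255 = 255 - 2782/255 ≈ 255 - 10.910 = 244.090 → 244
= RGB(244, 248, 244)


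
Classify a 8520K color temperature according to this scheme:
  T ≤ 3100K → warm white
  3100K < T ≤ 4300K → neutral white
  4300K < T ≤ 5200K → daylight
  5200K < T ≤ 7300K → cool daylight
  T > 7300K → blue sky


Temperature: 8520K
8520K > 7300K → blue sky
Classification: blue sky


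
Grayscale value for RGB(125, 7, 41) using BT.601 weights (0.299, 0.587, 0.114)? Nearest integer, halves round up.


Gray = 0.299×R + 0.587×G + 0.114×B
Gray = 0.299×125 + 0.587×7 + 0.114×41
Gray = 37.375 + 4.109 + 4.674
Gray = 46.158 → round half up → 46
Gray = 46


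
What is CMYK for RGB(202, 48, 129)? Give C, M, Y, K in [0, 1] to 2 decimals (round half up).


R'=202/255≈0.7922, G'=48/255≈0.1882, B'=129/255≈0.5059
K = 1 - max(R',G',B') = 1 - 202/255 = 53/255 = 0.20784… → 0.21
(1-R'-K)/(1-K) simplifies to (max-R)/max with max = 202:
C = (202-202)/202 = 0/202 = 0 → 0.00
M = (202-48)/202 = 154/202 = 0.76237… → 0.76
Y = (202-129)/202 = 73/202 = 0.36138… → 0.36
= CMYK(0.00, 0.76, 0.36, 0.21)


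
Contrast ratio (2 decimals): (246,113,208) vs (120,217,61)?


Linearize each sRGB channel c=v/255: c/12.92 if c ≤ 0.04045 else ((c+0.055)/1.055)^2.4
L = 0.2126×R_lin + 0.7152×G_lin + 0.0722×B_lin
Color 1 (246,113,208):
  R=246: 246/255≈0.9647 > 0.04045 → ((0.9647+0.055)/1.055)^2.4 ≈ 0.92158
  G=113: 113/255≈0.4431 > 0.04045 → ((0.4431+0.055)/1.055)^2.4 ≈ 0.16513
  B=208: 208/255≈0.8157 > 0.04045 → ((0.8157+0.055)/1.055)^2.4 ≈ 0.63076
  L1 = 0.2126×0.92158 + 0.7152×0.16513 + 0.0722×0.63076 ≈ 0.35957
Color 2 (120,217,61):
  R=120: 120/255≈0.4706 > 0.04045 → ((0.4706+0.055)/1.055)^2.4 ≈ 0.18782
  G=217: 217/255≈0.8510 > 0.04045 → ((0.8510+0.055)/1.055)^2.4 ≈ 0.69387
  B=61: 61/255≈0.2392 > 0.04045 → ((0.2392+0.055)/1.055)^2.4 ≈ 0.04667
  L2 = 0.2126×0.18782 + 0.7152×0.69387 + 0.0722×0.04667 ≈ 0.53956
Lighter = 0.53956, Darker = 0.35957
Ratio = (L_lighter + 0.05) / (L_darker + 0.05)
Ratio = (0.53956 + 0.05) / (0.35957 + 0.05) = 0.58956 / 0.40957 ≈ 1.4394
Ratio ≈ 1.44:1


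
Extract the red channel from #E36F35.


Color: #E36F35
R = E3 = 227
G = 6F = 111
B = 35 = 53
Red = 227


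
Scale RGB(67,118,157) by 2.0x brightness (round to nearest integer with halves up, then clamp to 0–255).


Multiply each channel by 2.0, round half up, clamp to [0, 255]
R: 67×2.0 = 134
G: 118×2.0 = 236
B: 157×2.0 = 314 → clamp → 255
= RGB(134, 236, 255)


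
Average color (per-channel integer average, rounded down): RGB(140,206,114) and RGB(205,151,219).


Midpoint: each channel = ⌊(C₁+C₂)/2⌋
R: ⌊(140+205)/2⌋ = 172
G: ⌊(206+151)/2⌋ = 178
B: ⌊(114+219)/2⌋ = 166
= RGB(172, 178, 166)


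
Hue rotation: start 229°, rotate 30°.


New hue = (H + rotation) mod 360
New hue = (229 + 30) mod 360
= 259 mod 360
= 259°


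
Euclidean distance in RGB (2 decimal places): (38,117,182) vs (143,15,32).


d = √[(R₁-R₂)² + (G₁-G₂)² + (B₁-B₂)²]
d = √[(38-143)² + (117-15)² + (182-32)²]
d = √[11025 + 10404 + 22500]
d = √43929
d ≈ 209.59


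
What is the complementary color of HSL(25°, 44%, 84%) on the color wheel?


Complement = opposite side of color wheel = hue + 180°
H' = (25 + 180) mod 360 = 205°
S and L unchanged.
= HSL(205°, 44%, 84%)


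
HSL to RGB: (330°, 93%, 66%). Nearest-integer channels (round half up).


H=330°, S=0.93, L=0.66
C = (1-|2L-1|)×S = (1-|0.32|)×0.93 = 0.6324
H' = H/60 = 330/60 ≈ 5.5000; X = C×(1-|H' mod 2 - 1|) = 0.3162
m = L - C/2 = 0.66 - 0.3162 = 0.3438
Sector ⌊H'⌋ = 5 → (R',G',B') = (0.6324, 0.0, 0.3162)
RGB = ((R'+m)×255, (G'+m)×255, (B'+m)×255) = (248.931, 87.669, 168.3)
Round half up → RGB(249, 88, 168)


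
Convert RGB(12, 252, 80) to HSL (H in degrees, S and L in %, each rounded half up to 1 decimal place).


Normalize: R'=12/255≈0.0471, G'=252/255≈0.9882, B'=80/255≈0.3137
Max=252/255, Min=12/255, Δ=Max-Min=240/255
L = (Max+Min)/2 = (252+12)/510 = 264/510 = 0.51764… → L = 51.8%
L > 0.5 → S = Δ/(2-Max-Min) = 240/(510-252-12) = 240/246 = 0.97560… → S = 97.6%
(the 1/255 factors cancel in S and H, so raw channel differences can be used)
Max is G' → H = 60 × ((B-R)/Δ + 2) = 60 × ((80-12)/240 + 2)
  68/240 + 2 = 0.2833… + 2 = 2.2833…
  H = 60 × 2.2833… = 137° → H = 137.0°
= HSL(137.0°, 97.6%, 51.8%)


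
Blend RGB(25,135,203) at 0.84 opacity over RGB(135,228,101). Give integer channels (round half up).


C = α×F + (1-α)×B, with 1-α = 0.16
R: 0.84×25 + 0.16×135 = 21.00 + 21.60 = 42.60 → 43
G: 0.84×135 + 0.16×228 = 113.40 + 36.48 = 149.88 → 150
B: 0.84×203 + 0.16×101 = 170.52 + 16.16 = 186.68 → 187
= RGB(43, 150, 187)


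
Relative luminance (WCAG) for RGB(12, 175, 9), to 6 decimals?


Linearize each channel (sRGB transfer function): c = v/255; c_lin = c/12.92 if c ≤ 0.04045, else ((c+0.055)/1.055)^2.4
  R: 12/255 ≈ 0.047059 > 0.04045 → ((0.047059+0.055)/1.055)^2.4 ≈ 0.003677
  G: 175/255 ≈ 0.686275 > 0.04045 → ((0.686275+0.055)/1.055)^2.4 ≈ 0.428690
  B: 9/255 ≈ 0.035294 ≤ 0.04045 → 0.035294/12.92 ≈ 0.002732
R_lin = 0.003677, G_lin = 0.428690, B_lin = 0.002732
L = 0.2126×R + 0.7152×G + 0.0722×B
L = 0.2126×0.003677 + 0.7152×0.428690 + 0.0722×0.002732
L ≈ 0.307578


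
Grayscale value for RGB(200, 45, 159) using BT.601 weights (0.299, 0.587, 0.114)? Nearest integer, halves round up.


Gray = 0.299×R + 0.587×G + 0.114×B
Gray = 0.299×200 + 0.587×45 + 0.114×159
Gray = 59.800 + 26.415 + 18.126
Gray = 104.341 → round half up → 104
Gray = 104


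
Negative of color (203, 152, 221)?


Invert: (255-R, 255-G, 255-B)
R: 255-203 = 52
G: 255-152 = 103
B: 255-221 = 34
= RGB(52, 103, 34)


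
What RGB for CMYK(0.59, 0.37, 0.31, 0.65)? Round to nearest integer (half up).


R = 255 × (1-C) × (1-K) = 255 × 0.41 × 0.35 = 36.5925 → 37
G = 255 × (1-M) × (1-K) = 255 × 0.63 × 0.35 = 56.2275 → 56
B = 255 × (1-Y) × (1-K) = 255 × 0.69 × 0.35 = 61.5825 → 62
= RGB(37, 56, 62)


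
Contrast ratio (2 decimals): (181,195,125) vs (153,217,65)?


Linearize each sRGB channel c=v/255: c/12.92 if c ≤ 0.04045 else ((c+0.055)/1.055)^2.4
L = 0.2126×R_lin + 0.7152×G_lin + 0.0722×B_lin
Color 1 (181,195,125):
  R=181: 181/255≈0.7098 > 0.04045 → ((0.7098+0.055)/1.055)^2.4 ≈ 0.46208
  G=195: 195/255≈0.7647 > 0.04045 → ((0.7647+0.055)/1.055)^2.4 ≈ 0.54572
  B=125: 125/255≈0.4902 > 0.04045 → ((0.4902+0.055)/1.055)^2.4 ≈ 0.20508
  L1 = 0.2126×0.46208 + 0.7152×0.54572 + 0.0722×0.20508 ≈ 0.50335
Color 2 (153,217,65):
  R=153: 153/255≈0.6000 > 0.04045 → ((0.6000+0.055)/1.055)^2.4 ≈ 0.31855
  G=217: 217/255≈0.8510 > 0.04045 → ((0.8510+0.055)/1.055)^2.4 ≈ 0.69387
  B=65: 65/255≈0.2549 > 0.04045 → ((0.2549+0.055)/1.055)^2.4 ≈ 0.05286
  L2 = 0.2126×0.31855 + 0.7152×0.69387 + 0.0722×0.05286 ≈ 0.56780
Lighter = 0.56780, Darker = 0.50335
Ratio = (L_lighter + 0.05) / (L_darker + 0.05)
Ratio = (0.56780 + 0.05) / (0.50335 + 0.05) = 0.61780 / 0.55335 ≈ 1.1165
Ratio ≈ 1.12:1


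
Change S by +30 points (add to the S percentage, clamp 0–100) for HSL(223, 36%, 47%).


Original S = 36%
Adjustment = +30 percentage points
New S = 36 + (30) = 66
Clamp to [0, 100] → 66
= HSL(223°, 66%, 47%)


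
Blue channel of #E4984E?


Color: #E4984E
R = E4 = 228
G = 98 = 152
B = 4E = 78
Blue = 78


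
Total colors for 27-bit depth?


Colors = 2^bits = 2^27
= 134,217,728 colors


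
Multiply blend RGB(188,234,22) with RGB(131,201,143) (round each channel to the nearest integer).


Multiply: C = A×B/255, rounded to nearest integer
R: 188×131/255 = 24628/255 ≈ 96.580 → 97
G: 234×201/255 = 47034/255 ≈ 184.447 → 184
B: 22×143/255 = 3146/255 ≈ 12.337 → 12
= RGB(97, 184, 12)


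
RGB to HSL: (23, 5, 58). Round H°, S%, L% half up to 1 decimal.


Normalize: R'=23/255≈0.0902, G'=5/255≈0.0196, B'=58/255≈0.2275
Max=58/255, Min=5/255, Δ=Max-Min=53/255
L = (Max+Min)/2 = (58+5)/510 = 63/510 = 0.12352… → L = 12.4%
L ≤ 0.5 → S = Δ/(Max+Min) = 53/(58+5) = 53/63 = 0.84126… → S = 84.1%
(the 1/255 factors cancel in S and H, so raw channel differences can be used)
Max is B' → H = 60 × ((R-G)/Δ + 4) = 60 × ((23-5)/53 + 4)
  18/53 + 4 = 0.3396… + 4 = 4.3396…
  H = 60 × 4.3396… = 260.377…° → H = 260.4°
= HSL(260.4°, 84.1%, 12.4%)


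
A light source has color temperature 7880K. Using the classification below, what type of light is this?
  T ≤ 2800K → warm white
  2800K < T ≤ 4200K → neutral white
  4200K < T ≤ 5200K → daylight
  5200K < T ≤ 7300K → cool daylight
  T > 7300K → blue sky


Temperature: 7880K
7880K > 7300K → blue sky
Classification: blue sky


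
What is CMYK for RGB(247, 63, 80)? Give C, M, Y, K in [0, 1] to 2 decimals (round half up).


R'=247/255≈0.9686, G'=63/255≈0.2471, B'=80/255≈0.3137
K = 1 - max(R',G',B') = 1 - 247/255 = 8/255 = 0.03137… → 0.03
(1-R'-K)/(1-K) simplifies to (max-R)/max with max = 247:
C = (247-247)/247 = 0/247 = 0 → 0.00
M = (247-63)/247 = 184/247 = 0.74493… → 0.74
Y = (247-80)/247 = 167/247 = 0.67611… → 0.68
= CMYK(0.00, 0.74, 0.68, 0.03)


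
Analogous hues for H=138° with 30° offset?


Base hue: 138°
Left analog: (138 - 30) mod 360 = 108°
Right analog: (138 + 30) mod 360 = 168°
Analogous hues = 108° and 168°


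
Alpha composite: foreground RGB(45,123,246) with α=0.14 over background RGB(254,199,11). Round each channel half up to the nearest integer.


C = α×F + (1-α)×B, with 1-α = 0.86
R: 0.14×45 + 0.86×254 = 6.30 + 218.44 = 224.74 → 225
G: 0.14×123 + 0.86×199 = 17.22 + 171.14 = 188.36 → 188
B: 0.14×246 + 0.86×11 = 34.44 + 9.46 = 43.90 → 44
= RGB(225, 188, 44)


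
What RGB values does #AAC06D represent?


AA → 170 (R)
C0 → 192 (G)
6D → 109 (B)
= RGB(170, 192, 109)


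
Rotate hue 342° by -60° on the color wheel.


New hue = (H + rotation) mod 360
New hue = (342 -60) mod 360
= 282 mod 360
= 282°


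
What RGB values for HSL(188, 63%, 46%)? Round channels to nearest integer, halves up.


H=188°, S=0.63, L=0.46
C = (1-|2L-1|)×S = (1-|-0.08|)×0.63 = 0.5796
H' = H/60 = 188/60 ≈ 3.1333; X = C×(1-|H' mod 2 - 1|) = 0.50232
m = L - C/2 = 0.46 - 0.2898 = 0.1702
Sector ⌊H'⌋ = 3 → (R',G',B') = (0.0, 0.50232, 0.5796)
RGB = ((R'+m)×255, (G'+m)×255, (B'+m)×255) = (43.401, 171.4926, 191.199)
Round half up → RGB(43, 171, 191)


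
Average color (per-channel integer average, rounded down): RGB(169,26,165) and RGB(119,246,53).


Midpoint: each channel = ⌊(C₁+C₂)/2⌋
R: ⌊(169+119)/2⌋ = 144
G: ⌊(26+246)/2⌋ = 136
B: ⌊(165+53)/2⌋ = 109
= RGB(144, 136, 109)


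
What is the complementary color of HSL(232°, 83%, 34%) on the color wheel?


Complement = opposite side of color wheel = hue + 180°
H' = (232 + 180) mod 360 = 52°
S and L unchanged.
= HSL(52°, 83%, 34%)


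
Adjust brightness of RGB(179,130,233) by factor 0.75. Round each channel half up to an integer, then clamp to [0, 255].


Multiply each channel by 0.75, round half up, clamp to [0, 255]
R: 179×0.75 = 134.25 → round → 134
G: 130×0.75 = 97.5 → round → 98
B: 233×0.75 = 174.75 → round → 175
= RGB(134, 98, 175)


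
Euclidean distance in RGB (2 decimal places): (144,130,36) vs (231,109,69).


d = √[(R₁-R₂)² + (G₁-G₂)² + (B₁-B₂)²]
d = √[(144-231)² + (130-109)² + (36-69)²]
d = √[7569 + 441 + 1089]
d = √9099
d ≈ 95.39


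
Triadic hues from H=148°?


Triadic: equally spaced at 120° intervals
H1 = 148°
H2 = (148 + 120) mod 360 = 268°
H3 = (148 + 240) mod 360 = 28°
Triadic = 148°, 268°, 28°


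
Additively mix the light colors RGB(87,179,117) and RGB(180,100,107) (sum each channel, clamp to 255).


Additive: each channel = min(255, C₁+C₂)
R: 87+180 = 267 → 255
G: 179+100 = 279 → 255
B: 117+107 = 224 → 224
= RGB(255, 255, 224)


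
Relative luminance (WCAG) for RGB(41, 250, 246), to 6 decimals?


Linearize each channel (sRGB transfer function): c = v/255; c_lin = c/12.92 if c ≤ 0.04045, else ((c+0.055)/1.055)^2.4
  R: 41/255 ≈ 0.160784 > 0.04045 → ((0.160784+0.055)/1.055)^2.4 ≈ 0.022174
  G: 250/255 ≈ 0.980392 > 0.04045 → ((0.980392+0.055)/1.055)^2.4 ≈ 0.955973
  B: 246/255 ≈ 0.964706 > 0.04045 → ((0.964706+0.055)/1.055)^2.4 ≈ 0.921582
R_lin = 0.022174, G_lin = 0.955973, B_lin = 0.921582
L = 0.2126×R + 0.7152×G + 0.0722×B
L = 0.2126×0.022174 + 0.7152×0.955973 + 0.0722×0.921582
L ≈ 0.754965


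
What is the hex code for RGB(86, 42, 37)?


R = 86 → 56 (hex)
G = 42 → 2A (hex)
B = 37 → 25 (hex)
Hex = #562A25


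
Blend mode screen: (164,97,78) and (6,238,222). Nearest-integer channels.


Screen: C = 255 - (255-A)×(255-B)/255, rounded to nearest integer
R: 255 - (255-164)×(255-6)/255 = 255 - 22659/255 ≈ 255 - 88.859 = 166.141 → 166
G: 255 - (255-97)×(255-238)/255 = 255 - 2686/255 ≈ 255 - 10.533 = 244.467 → 244
B: 255 - (255-78)×(255-222)/255 = 255 - 5841/255 ≈ 255 - 22.906 = 232.094 → 232
= RGB(166, 244, 232)


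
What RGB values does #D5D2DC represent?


D5 → 213 (R)
D2 → 210 (G)
DC → 220 (B)
= RGB(213, 210, 220)


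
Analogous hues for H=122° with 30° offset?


Base hue: 122°
Left analog: (122 - 30) mod 360 = 92°
Right analog: (122 + 30) mod 360 = 152°
Analogous hues = 92° and 152°


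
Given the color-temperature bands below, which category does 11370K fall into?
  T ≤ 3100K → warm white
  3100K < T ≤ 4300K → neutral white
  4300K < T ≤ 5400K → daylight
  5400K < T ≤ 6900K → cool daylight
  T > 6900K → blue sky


Temperature: 11370K
11370K > 6900K → blue sky
Classification: blue sky


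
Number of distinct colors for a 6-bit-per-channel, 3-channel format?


Total bits = 6 bits/channel × 3 channels = 18 bits
Distinct colors = 2^18
= 262,144 colors


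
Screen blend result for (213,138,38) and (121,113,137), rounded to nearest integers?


Screen: C = 255 - (255-A)×(255-B)/255, rounded to nearest integer
R: 255 - (255-213)×(255-121)/255 = 255 - 5628/255 ≈ 255 - 22.071 = 232.929 → 233
G: 255 - (255-138)×(255-113)/255 = 255 - 16614/255 ≈ 255 - 65.153 = 189.847 → 190
B: 255 - (255-38)×(255-137)/255 = 255 - 25606/255 ≈ 255 - 100.416 = 154.584 → 155
= RGB(233, 190, 155)


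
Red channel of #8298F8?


Color: #8298F8
R = 82 = 130
G = 98 = 152
B = F8 = 248
Red = 130


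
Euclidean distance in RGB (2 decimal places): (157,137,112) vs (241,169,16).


d = √[(R₁-R₂)² + (G₁-G₂)² + (B₁-B₂)²]
d = √[(157-241)² + (137-169)² + (112-16)²]
d = √[7056 + 1024 + 9216]
d = √17296
d ≈ 131.51


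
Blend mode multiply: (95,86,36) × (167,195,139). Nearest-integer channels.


Multiply: C = A×B/255, rounded to nearest integer
R: 95×167/255 = 15865/255 ≈ 62.216 → 62
G: 86×195/255 = 16770/255 ≈ 65.765 → 66
B: 36×139/255 = 5004/255 ≈ 19.624 → 20
= RGB(62, 66, 20)


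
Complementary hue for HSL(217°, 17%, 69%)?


Complement = opposite side of color wheel = hue + 180°
H' = (217 + 180) mod 360 = 37°
S and L unchanged.
= HSL(37°, 17%, 69%)


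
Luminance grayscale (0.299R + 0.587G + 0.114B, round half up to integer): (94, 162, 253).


Gray = 0.299×R + 0.587×G + 0.114×B
Gray = 0.299×94 + 0.587×162 + 0.114×253
Gray = 28.106 + 95.094 + 28.842
Gray = 152.042 → round half up → 152
Gray = 152


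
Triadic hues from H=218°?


Triadic: equally spaced at 120° intervals
H1 = 218°
H2 = (218 + 120) mod 360 = 338°
H3 = (218 + 240) mod 360 = 98°
Triadic = 218°, 338°, 98°


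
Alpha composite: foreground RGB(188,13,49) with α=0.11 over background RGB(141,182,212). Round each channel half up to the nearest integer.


C = α×F + (1-α)×B, with 1-α = 0.89
R: 0.11×188 + 0.89×141 = 20.68 + 125.49 = 146.17 → 146
G: 0.11×13 + 0.89×182 = 1.43 + 161.98 = 163.41 → 163
B: 0.11×49 + 0.89×212 = 5.39 + 188.68 = 194.07 → 194
= RGB(146, 163, 194)
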